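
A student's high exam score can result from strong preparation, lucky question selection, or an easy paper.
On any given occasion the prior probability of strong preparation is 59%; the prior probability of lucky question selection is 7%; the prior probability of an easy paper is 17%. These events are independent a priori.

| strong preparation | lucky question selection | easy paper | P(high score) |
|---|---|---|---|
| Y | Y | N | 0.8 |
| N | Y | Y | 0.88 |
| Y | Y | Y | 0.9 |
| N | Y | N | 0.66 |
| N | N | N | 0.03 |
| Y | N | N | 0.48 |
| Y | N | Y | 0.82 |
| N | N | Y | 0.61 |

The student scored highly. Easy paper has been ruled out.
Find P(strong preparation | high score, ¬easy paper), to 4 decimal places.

By total probability over the 4 (strong preparation, lucky question selection) configurations:
  P(high score | ¬easy paper) = 0.03×0.41×0.93 + 0.66×0.41×0.07 + 0.48×0.59×0.93 + 0.8×0.59×0.07
        = 0.011439 + 0.018942 + 0.263376 + 0.033040 = 0.326797
The terms with strong preparation present sum to 0.296416, so
  P(strong preparation | high score, ¬easy paper) = 0.296416 / 0.326797 ≈ 0.9070

P(strong preparation | high score, ¬easy paper) ≈ 0.9070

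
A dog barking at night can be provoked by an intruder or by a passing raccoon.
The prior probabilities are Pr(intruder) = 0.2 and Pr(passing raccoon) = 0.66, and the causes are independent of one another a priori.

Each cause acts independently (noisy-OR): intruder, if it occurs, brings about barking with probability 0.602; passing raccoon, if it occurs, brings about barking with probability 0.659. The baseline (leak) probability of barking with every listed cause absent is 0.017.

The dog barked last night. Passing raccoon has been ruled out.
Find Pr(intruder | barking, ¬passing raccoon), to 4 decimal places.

Pr(intruder | barking, ¬passing raccoon) ≈ 0.8995

Under noisy-OR, P(barking | causes) = 1 − (1−0.017)·∏(1−qᵢ) over the active causes.
By total probability over both values of intruder:
  P(barking | ¬passing raccoon) = 0.017·0.8 + 0.608766·0.2
        = 0.013600 + 0.121753 = 0.135353
Configurations with intruder contribute 0.121753, so
  P(intruder | barking, ¬passing raccoon) = 0.121753 / 0.135353 ≈ 0.8995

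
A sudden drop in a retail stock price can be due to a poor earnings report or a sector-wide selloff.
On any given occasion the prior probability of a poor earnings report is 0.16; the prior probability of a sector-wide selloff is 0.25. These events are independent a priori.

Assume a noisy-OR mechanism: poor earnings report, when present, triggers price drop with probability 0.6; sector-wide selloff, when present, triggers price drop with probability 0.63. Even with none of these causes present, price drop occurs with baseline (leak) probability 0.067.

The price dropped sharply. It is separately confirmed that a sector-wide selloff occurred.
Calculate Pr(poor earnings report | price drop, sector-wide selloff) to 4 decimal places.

Under noisy-OR, P(price drop | causes) = 1 − (1−0.067)·∏(1−qᵢ) over the active causes.
For the numerator, keep only poor earnings report=true terms: 0.861916×0.16 = 0.137907
Normalizer over all consistent configurations: 0.65479×0.84 + 0.861916×0.16 = 0.687931
Posterior = 0.137907 / 0.687931 ≈ 0.2005

Pr(poor earnings report | price drop, sector-wide selloff) ≈ 0.2005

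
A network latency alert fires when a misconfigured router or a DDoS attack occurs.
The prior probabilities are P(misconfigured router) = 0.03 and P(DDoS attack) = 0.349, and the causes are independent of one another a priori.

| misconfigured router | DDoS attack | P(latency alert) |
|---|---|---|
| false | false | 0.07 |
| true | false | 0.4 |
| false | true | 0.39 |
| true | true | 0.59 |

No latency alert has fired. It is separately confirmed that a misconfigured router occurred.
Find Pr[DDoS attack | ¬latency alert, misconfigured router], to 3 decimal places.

Enumerate both values of DDoS attack and weight by the priors:
  P(¬latency alert | misconfigured router) = 0.6*0.651 + 0.41*0.349
        = 0.390600 + 0.143090 = 0.533690
Configurations with DDoS attack contribute 0.143090, so
  P(DDoS attack | ¬latency alert, misconfigured router) = 0.143090 / 0.533690 ≈ 0.268

Pr[DDoS attack | ¬latency alert, misconfigured router] ≈ 0.268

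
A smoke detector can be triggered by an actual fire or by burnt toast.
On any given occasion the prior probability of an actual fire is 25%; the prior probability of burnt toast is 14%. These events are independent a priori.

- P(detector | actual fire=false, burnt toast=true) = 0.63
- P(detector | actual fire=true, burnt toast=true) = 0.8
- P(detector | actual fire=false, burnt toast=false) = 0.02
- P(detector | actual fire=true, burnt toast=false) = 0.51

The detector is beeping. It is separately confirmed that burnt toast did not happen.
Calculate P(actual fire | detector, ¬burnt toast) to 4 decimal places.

P(detector | ¬burnt toast) = 0.02·0.75 + 0.51·0.25 = 0.015000 + 0.127500 = 0.142500
The actual fire-present share is 0.51·0.25 = 0.127500.
So P(actual fire | detector, ¬burnt toast) = 0.127500/0.142500 ≈ 0.8947.

P(actual fire | detector, ¬burnt toast) ≈ 0.8947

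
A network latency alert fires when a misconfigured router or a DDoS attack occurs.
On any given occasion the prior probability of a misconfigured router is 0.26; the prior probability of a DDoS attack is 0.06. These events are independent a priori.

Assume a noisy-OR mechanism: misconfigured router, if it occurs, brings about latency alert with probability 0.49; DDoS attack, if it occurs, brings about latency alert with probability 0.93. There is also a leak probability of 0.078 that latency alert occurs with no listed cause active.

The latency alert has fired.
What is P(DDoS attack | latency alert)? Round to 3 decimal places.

Under noisy-OR, P(latency alert | causes) = 1 − (1−0.078)·∏(1−qᵢ) over the active causes.
Enumerate the 4 (misconfigured router, DDoS attack) configurations and weight by the priors:
  P(latency alert) = 0.078*0.74*0.94 + 0.93546*0.74*0.06 + 0.52978*0.26*0.94 + 0.967085*0.26*0.06
        = 0.054257 + 0.041534 + 0.129478 + 0.015087 = 0.240356
The terms with DDoS attack present sum to 0.056621, so
  P(DDoS attack | latency alert) = 0.056621 / 0.240356 ≈ 0.236

P(DDoS attack | latency alert) ≈ 0.236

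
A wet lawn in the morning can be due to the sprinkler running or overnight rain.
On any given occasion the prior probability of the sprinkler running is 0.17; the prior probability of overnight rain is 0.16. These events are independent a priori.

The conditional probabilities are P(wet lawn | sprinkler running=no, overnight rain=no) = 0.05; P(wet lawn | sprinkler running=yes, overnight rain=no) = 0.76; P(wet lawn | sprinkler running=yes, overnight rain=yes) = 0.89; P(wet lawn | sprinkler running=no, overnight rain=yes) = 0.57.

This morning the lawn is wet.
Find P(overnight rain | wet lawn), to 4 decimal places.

P(overnight rain | wet lawn) ≈ 0.4106

P(wet lawn) = 0.05*0.83*0.84 + 0.57*0.83*0.16 + 0.76*0.17*0.84 + 0.89*0.17*0.16 = 0.034860 + 0.075696 + 0.108528 + 0.024208 = 0.243292
The overnight rain-present share is 0.075696 + 0.024208 = 0.099904.
So P(overnight rain | wet lawn) = 0.099904/0.243292 ≈ 0.4106.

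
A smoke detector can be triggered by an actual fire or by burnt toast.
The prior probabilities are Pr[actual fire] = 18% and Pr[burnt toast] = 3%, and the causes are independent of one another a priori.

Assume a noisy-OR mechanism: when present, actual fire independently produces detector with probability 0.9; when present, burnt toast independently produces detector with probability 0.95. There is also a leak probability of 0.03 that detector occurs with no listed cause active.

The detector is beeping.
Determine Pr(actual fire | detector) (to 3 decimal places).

Under noisy-OR, P(detector | causes) = 1 − (1−0.03)·∏(1−qᵢ) over the active causes.
By total probability over the 4 (actual fire, burnt toast) configurations:
  P(detector) = 0.03·0.82·0.97 + 0.9515·0.82·0.03 + 0.903·0.18·0.97 + 0.99515·0.18·0.03
        = 0.023862 + 0.023407 + 0.157664 + 0.005374 = 0.210307
The terms with actual fire present sum to 0.163038, so
  P(actual fire | detector) = 0.163038 / 0.210307 ≈ 0.775

Pr(actual fire | detector) ≈ 0.775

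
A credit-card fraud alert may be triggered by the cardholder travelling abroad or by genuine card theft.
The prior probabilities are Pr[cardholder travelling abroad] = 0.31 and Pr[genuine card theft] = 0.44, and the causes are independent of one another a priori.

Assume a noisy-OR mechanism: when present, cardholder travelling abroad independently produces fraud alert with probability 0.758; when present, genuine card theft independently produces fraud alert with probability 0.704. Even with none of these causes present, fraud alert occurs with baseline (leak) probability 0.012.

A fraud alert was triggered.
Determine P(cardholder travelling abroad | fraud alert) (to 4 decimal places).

P(cardholder travelling abroad | fraud alert) ≈ 0.5412

Under noisy-OR, P(fraud alert | causes) = 1 − (1−0.012)·∏(1−qᵢ) over the active causes.
Sum P(fraud alert|·) weighted by the priors over the 4 (cardholder travelling abroad, genuine card theft) configurations:
  P(fraud alert) = 0.012*0.69*0.56 + 0.707552*0.69*0.44 + 0.760904*0.31*0.56 + 0.929228*0.31*0.44
        = 0.004637 + 0.214813 + 0.132093 + 0.126747 = 0.478290
Configurations with cardholder travelling abroad contribute 0.258840, so
  P(cardholder travelling abroad | fraud alert) = 0.258840 / 0.478290 ≈ 0.5412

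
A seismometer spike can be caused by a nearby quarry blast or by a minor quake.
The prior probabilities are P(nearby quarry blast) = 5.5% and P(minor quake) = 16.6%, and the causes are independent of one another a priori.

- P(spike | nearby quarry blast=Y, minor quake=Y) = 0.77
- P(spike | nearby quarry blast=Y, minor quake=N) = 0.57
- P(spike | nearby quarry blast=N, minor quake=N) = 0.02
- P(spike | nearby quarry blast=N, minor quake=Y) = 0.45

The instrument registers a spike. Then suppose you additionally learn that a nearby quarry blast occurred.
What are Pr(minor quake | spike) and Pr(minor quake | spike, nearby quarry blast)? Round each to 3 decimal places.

P(spike) = 0.02×0.945×0.834 + 0.45×0.945×0.166 + 0.57×0.055×0.834 + 0.77×0.055×0.166 = 0.015763 + 0.070592 + 0.026146 + 0.007030 = 0.119531
Of this, 0.077622 comes from 0.070592 + 0.007030 (the minor quake=true cases).
So P(minor quake | spike) = 0.077622/0.119531 ≈ 0.649.

Now also conditioning on nearby quarry blast=true:
For the numerator, keep only minor quake=true terms: 0.77*0.166 = 0.127820
Normalizer over all consistent configurations: 0.57*0.834 + 0.77*0.166 = 0.603200
P(minor quake | spike, nearby quarry blast) = 0.127820/0.603200 ≈ 0.212
This is intercausal reasoning (explaining away): once nearby quarry blast accounts for the spike, minor quake becomes less likely.

Pr(minor quake | spike) ≈ 0.649; Pr(minor quake | spike, nearby quarry blast) ≈ 0.212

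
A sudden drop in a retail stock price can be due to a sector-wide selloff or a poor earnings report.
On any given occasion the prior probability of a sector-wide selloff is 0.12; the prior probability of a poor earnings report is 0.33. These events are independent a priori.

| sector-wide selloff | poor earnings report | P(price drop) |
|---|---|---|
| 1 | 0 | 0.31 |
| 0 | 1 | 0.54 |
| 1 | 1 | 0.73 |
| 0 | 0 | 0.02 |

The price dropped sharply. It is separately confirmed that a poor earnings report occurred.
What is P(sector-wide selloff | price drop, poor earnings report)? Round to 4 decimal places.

For the numerator, keep only sector-wide selloff=true terms: 0.73·0.12 = 0.087600
Denominator P(price drop | poor earnings report): 0.54·0.88 + 0.73·0.12 = 0.562800
P(sector-wide selloff | price drop, poor earnings report) = 0.087600/0.562800 ≈ 0.1557

P(sector-wide selloff | price drop, poor earnings report) ≈ 0.1557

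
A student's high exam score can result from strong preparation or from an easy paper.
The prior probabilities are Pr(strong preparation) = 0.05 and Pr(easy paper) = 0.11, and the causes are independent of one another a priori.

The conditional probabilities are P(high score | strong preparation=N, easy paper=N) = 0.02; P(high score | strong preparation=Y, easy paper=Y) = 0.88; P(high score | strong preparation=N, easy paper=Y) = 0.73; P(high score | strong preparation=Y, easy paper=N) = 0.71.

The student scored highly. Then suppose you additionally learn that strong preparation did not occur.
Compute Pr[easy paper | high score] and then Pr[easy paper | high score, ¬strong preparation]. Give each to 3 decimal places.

For the numerator, keep only easy paper=true terms: 0.076285 + 0.004840 = 0.081125
Denominator P(high score): 0.02·0.95·0.89 + 0.73·0.95·0.11 + 0.71·0.05·0.89 + 0.88·0.05·0.11 = 0.129630
Posterior = 0.081125 / 0.129630 ≈ 0.626

Now also conditioning on strong preparation≠true:
For the numerator, keep only easy paper=true terms: 0.73*0.11 = 0.080300
Normalizer over all consistent configurations: 0.02*0.89 + 0.73*0.11 = 0.098100
Posterior = 0.080300 / 0.098100 ≈ 0.819

Pr[easy paper | high score] ≈ 0.626; Pr[easy paper | high score, ¬strong preparation] ≈ 0.819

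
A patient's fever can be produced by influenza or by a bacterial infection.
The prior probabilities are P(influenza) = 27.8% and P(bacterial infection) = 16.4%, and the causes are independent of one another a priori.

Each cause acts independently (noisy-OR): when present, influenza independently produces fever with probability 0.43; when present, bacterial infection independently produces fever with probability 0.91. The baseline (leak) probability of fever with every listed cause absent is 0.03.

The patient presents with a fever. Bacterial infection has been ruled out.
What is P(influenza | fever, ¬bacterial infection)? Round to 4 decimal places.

P(influenza | fever, ¬bacterial infection) ≈ 0.8516

Under noisy-OR, P(fever | causes) = 1 − (1−0.03)·∏(1−qᵢ) over the active causes.
P(fever | ¬bacterial infection) = 0.03×0.722 + 0.4471×0.278 = 0.021660 + 0.124294 = 0.145954
Of this, 0.124294 comes from 0.4471×0.278 (the influenza=true cases).
Hence the posterior is 0.124294/0.145954 ≈ 0.8516.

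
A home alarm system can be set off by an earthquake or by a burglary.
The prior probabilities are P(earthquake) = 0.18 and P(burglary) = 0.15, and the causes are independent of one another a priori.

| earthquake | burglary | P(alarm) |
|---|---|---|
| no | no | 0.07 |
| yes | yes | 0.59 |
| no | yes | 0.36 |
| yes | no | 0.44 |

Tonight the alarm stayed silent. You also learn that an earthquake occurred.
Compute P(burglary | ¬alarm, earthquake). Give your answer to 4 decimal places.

Enumerate both values of burglary and weight by the priors:
  P(¬alarm | earthquake) = 0.56·0.85 + 0.41·0.15
        = 0.476000 + 0.061500 = 0.537500
Configurations with burglary contribute 0.061500, so
  P(burglary | ¬alarm, earthquake) = 0.061500 / 0.537500 ≈ 0.1144

P(burglary | ¬alarm, earthquake) ≈ 0.1144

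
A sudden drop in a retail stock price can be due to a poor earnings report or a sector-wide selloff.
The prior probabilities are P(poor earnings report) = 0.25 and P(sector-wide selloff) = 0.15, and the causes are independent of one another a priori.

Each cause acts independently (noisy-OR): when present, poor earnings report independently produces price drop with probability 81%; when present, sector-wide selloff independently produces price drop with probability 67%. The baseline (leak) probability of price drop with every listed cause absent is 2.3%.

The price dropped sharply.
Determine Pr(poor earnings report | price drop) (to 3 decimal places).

Under noisy-OR, P(price drop | causes) = 1 − (1−0.023)·∏(1−qᵢ) over the active causes.
Sum P(price drop|·) weighted by the priors over the 4 (poor earnings report, sector-wide selloff) configurations:
  P(price drop) = 0.023*0.75*0.85 + 0.67759*0.75*0.15 + 0.81437*0.25*0.85 + 0.938742*0.25*0.15
        = 0.014663 + 0.076229 + 0.173054 + 0.035203 = 0.299149
Configurations with poor earnings report contribute 0.208257, so
  P(poor earnings report | price drop) = 0.208257 / 0.299149 ≈ 0.696

Pr(poor earnings report | price drop) ≈ 0.696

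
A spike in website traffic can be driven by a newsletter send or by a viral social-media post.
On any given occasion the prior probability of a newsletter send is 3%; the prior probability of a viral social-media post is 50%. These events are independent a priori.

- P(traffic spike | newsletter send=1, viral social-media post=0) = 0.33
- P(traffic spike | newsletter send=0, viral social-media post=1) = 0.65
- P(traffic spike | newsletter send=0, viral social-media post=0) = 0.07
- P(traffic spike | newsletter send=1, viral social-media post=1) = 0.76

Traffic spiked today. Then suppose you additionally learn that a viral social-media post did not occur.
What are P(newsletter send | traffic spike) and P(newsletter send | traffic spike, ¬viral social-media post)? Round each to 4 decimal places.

P(traffic spike) = 0.07×0.97×0.5 + 0.65×0.97×0.5 + 0.33×0.03×0.5 + 0.76×0.03×0.5 = 0.033950 + 0.315250 + 0.004950 + 0.011400 = 0.365550
Of this, 0.016350 comes from 0.004950 + 0.011400 (the newsletter send=true cases).
P(newsletter send | traffic spike) = 0.016350 / 0.365550 ≈ 0.0447

Now condition on the additional information:
Enumerate both values of newsletter send and weight by the priors:
  P(traffic spike | ¬viral social-media post) = 0.07·0.97 + 0.33·0.03
        = 0.067900 + 0.009900 = 0.077800
Keeping only the newsletter send-present terms gives 0.009900, so
  P(newsletter send | traffic spike, ¬viral social-media post) = 0.009900 / 0.077800 ≈ 0.1272
With viral social-media post excluded, newsletter send must carry more of the explanatory weight for the traffic spike.

P(newsletter send | traffic spike) ≈ 0.0447; P(newsletter send | traffic spike, ¬viral social-media post) ≈ 0.1272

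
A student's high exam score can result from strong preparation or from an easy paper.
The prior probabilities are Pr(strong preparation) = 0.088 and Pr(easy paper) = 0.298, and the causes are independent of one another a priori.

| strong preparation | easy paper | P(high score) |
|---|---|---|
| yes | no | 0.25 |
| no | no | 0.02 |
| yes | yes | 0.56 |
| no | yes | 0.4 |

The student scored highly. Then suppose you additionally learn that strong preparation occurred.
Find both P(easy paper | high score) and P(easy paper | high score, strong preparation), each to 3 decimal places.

P(easy paper | high score) ≈ 0.814; P(easy paper | high score, strong preparation) ≈ 0.487

Enumerate the 4 (strong preparation, easy paper) configurations and weight by the priors:
  P(high score) = 0.02×0.912×0.702 + 0.4×0.912×0.298 + 0.25×0.088×0.702 + 0.56×0.088×0.298
        = 0.012804 + 0.108710 + 0.015444 + 0.014685 = 0.151643
The terms with easy paper present sum to 0.123395, so
  P(easy paper | high score) = 0.123395 / 0.151643 ≈ 0.814

Now condition on the additional information:
Weight on easy paper=true, given the evidence: 0.56*0.298 = 0.166880
Normalizer over all consistent configurations: 0.25*0.702 + 0.56*0.298 = 0.342380
Posterior = 0.166880 / 0.342380 ≈ 0.487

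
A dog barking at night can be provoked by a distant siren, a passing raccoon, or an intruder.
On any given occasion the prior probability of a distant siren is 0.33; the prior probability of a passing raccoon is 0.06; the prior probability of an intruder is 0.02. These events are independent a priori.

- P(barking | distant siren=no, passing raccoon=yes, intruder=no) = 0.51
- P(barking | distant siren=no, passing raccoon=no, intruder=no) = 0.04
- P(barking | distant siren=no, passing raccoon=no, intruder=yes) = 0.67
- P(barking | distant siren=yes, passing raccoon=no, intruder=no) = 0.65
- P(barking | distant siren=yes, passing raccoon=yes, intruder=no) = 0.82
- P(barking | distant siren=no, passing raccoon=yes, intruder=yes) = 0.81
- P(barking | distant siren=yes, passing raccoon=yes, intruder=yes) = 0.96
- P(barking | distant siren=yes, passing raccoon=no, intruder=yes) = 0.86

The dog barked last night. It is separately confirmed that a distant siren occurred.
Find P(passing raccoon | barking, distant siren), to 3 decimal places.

P(passing raccoon | barking, distant siren) ≈ 0.074

P(barking | distant siren) = 0.65*0.94*0.98 + 0.86*0.94*0.02 + 0.82*0.06*0.98 + 0.96*0.06*0.02 = 0.598780 + 0.016168 + 0.048216 + 0.001152 = 0.664316
Of this, 0.049368 comes from 0.048216 + 0.001152 (the passing raccoon=true cases).
Hence the posterior is 0.049368/0.664316 ≈ 0.074.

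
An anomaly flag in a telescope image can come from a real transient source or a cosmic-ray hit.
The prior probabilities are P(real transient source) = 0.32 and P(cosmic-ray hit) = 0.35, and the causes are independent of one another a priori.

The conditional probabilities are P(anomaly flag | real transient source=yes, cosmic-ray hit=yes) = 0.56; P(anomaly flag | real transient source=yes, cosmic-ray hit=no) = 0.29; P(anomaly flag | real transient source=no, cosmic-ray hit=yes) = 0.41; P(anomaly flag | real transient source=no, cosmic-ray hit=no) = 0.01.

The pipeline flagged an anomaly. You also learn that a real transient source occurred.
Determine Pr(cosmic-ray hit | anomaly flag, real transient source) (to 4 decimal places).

By total probability over both values of cosmic-ray hit:
  P(anomaly flag | real transient source) = 0.29*0.65 + 0.56*0.35
        = 0.188500 + 0.196000 = 0.384500
The terms with cosmic-ray hit present sum to 0.196000, so
  P(cosmic-ray hit | anomaly flag, real transient source) = 0.196000 / 0.384500 ≈ 0.5098

Pr(cosmic-ray hit | anomaly flag, real transient source) ≈ 0.5098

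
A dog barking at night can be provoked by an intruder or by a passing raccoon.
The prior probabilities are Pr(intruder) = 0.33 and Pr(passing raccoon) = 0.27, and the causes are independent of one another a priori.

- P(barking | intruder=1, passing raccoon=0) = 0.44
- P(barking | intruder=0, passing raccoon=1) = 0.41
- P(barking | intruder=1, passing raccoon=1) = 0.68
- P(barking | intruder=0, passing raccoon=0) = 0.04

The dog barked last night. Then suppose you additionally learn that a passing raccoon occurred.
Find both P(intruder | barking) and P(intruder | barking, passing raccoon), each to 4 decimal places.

Enumerate the 4 (intruder, passing raccoon) configurations and weight by the priors:
  P(barking) = 0.04*0.67*0.73 + 0.41*0.67*0.27 + 0.44*0.33*0.73 + 0.68*0.33*0.27
        = 0.019564 + 0.074169 + 0.105996 + 0.060588 = 0.260317
Configurations with intruder contribute 0.166584, so
  P(intruder | barking) = 0.166584 / 0.260317 ≈ 0.6399

With the extra evidence:
P(barking | passing raccoon) = 0.41·0.67 + 0.68·0.33 = 0.274700 + 0.224400 = 0.499100
Restricting to configurations with intruder present: 0.68·0.33 = 0.224400.
P(intruder | barking, passing raccoon) = 0.224400 / 0.499100 ≈ 0.4496

P(intruder | barking) ≈ 0.6399; P(intruder | barking, passing raccoon) ≈ 0.4496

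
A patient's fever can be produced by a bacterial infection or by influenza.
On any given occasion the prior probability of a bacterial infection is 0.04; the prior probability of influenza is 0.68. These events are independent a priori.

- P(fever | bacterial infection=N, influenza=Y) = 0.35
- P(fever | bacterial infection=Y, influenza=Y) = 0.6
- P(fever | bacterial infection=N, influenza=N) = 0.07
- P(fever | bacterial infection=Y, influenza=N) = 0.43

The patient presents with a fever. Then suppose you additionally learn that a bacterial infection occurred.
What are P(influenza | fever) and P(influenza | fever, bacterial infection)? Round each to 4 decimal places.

P(influenza | fever) ≈ 0.9006; P(influenza | fever, bacterial infection) ≈ 0.7478

Sum P(fever|·) weighted by the priors over the 4 (bacterial infection, influenza) configurations:
  P(fever) = 0.07·0.96·0.32 + 0.35·0.96·0.68 + 0.43·0.04·0.32 + 0.6·0.04·0.68
        = 0.021504 + 0.228480 + 0.005504 + 0.016320 = 0.271808
Keeping only the influenza-present terms gives 0.244800, so
  P(influenza | fever) = 0.244800 / 0.271808 ≈ 0.9006

With the extra evidence:
Sum P(fever|·) weighted by the priors over both values of influenza:
  P(fever | bacterial infection) = 0.43×0.32 + 0.6×0.68
        = 0.137600 + 0.408000 = 0.545600
Configurations with influenza contribute 0.408000, so
  P(influenza | fever, bacterial infection) = 0.408000 / 0.545600 ≈ 0.7478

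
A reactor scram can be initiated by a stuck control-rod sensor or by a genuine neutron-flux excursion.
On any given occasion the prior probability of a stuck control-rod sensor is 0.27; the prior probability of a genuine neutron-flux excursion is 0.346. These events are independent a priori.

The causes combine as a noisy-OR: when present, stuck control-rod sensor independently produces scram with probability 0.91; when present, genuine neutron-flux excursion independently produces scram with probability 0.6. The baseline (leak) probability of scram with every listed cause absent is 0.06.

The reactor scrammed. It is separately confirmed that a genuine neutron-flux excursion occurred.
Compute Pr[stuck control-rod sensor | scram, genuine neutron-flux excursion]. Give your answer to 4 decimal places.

Pr[stuck control-rod sensor | scram, genuine neutron-flux excursion] ≈ 0.3641

Under noisy-OR, P(scram | causes) = 1 − (1−0.06)·∏(1−qᵢ) over the active causes.
Weight on stuck control-rod sensor=true, given the evidence: 0.96616*0.27 = 0.260863
The normalizing constant is 0.624*0.73 + 0.96616*0.27 = 0.716383
P(stuck control-rod sensor | scram, genuine neutron-flux excursion) = 0.260863/0.716383 ≈ 0.3641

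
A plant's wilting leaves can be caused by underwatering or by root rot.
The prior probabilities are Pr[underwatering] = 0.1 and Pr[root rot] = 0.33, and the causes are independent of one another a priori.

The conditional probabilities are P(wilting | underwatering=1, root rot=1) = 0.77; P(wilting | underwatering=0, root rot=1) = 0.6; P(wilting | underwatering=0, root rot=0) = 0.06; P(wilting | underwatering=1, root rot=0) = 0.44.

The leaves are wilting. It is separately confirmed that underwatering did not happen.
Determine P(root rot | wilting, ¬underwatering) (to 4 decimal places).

P(wilting | ¬underwatering) = 0.06·0.67 + 0.6·0.33 = 0.040200 + 0.198000 = 0.238200
Of this, 0.198000 comes from 0.6·0.33 (the root rot=true cases).
P(root rot | wilting, ¬underwatering) = 0.198000 / 0.238200 ≈ 0.8312

P(root rot | wilting, ¬underwatering) ≈ 0.8312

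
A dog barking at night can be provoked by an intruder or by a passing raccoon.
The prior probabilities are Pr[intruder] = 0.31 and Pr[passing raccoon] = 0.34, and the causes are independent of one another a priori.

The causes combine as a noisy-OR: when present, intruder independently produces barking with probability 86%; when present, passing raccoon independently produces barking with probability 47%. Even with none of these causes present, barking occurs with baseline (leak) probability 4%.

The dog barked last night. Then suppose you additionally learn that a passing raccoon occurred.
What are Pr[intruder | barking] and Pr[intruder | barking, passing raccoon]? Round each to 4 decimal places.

Pr[intruder | barking] ≈ 0.6733; Pr[intruder | barking, passing raccoon] ≈ 0.4593

Under noisy-OR, P(barking | causes) = 1 − (1−0.04)·∏(1−qᵢ) over the active causes.
By total probability over the 4 (intruder, passing raccoon) configurations:
  P(barking) = 0.04·0.69·0.66 + 0.4912·0.69·0.34 + 0.8656·0.31·0.66 + 0.928768·0.31·0.34
        = 0.018216 + 0.115236 + 0.177102 + 0.097892 = 0.408446
The terms with intruder present sum to 0.274994, so
  P(intruder | barking) = 0.274994 / 0.408446 ≈ 0.6733

Now condition on the additional information:
Sum P(barking|·) weighted by the priors over both values of intruder:
  P(barking | passing raccoon) = 0.4912×0.69 + 0.928768×0.31
        = 0.338928 + 0.287918 = 0.626846
Keeping only the intruder-present terms gives 0.287918, so
  P(intruder | barking, passing raccoon) = 0.287918 / 0.626846 ≈ 0.4593
This is intercausal reasoning (explaining away): once passing raccoon accounts for the barking, intruder becomes less likely.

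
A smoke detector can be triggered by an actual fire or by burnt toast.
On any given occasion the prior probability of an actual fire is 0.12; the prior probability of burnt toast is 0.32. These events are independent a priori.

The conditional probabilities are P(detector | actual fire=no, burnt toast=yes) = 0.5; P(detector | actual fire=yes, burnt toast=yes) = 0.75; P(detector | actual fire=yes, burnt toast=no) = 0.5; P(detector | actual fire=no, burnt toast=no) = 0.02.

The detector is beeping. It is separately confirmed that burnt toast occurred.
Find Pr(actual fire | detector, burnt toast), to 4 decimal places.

Pr(actual fire | detector, burnt toast) ≈ 0.1698

Enumerate both values of actual fire and weight by the priors:
  P(detector | burnt toast) = 0.5×0.88 + 0.75×0.12
        = 0.440000 + 0.090000 = 0.530000
Configurations with actual fire contribute 0.090000, so
  P(actual fire | detector, burnt toast) = 0.090000 / 0.530000 ≈ 0.1698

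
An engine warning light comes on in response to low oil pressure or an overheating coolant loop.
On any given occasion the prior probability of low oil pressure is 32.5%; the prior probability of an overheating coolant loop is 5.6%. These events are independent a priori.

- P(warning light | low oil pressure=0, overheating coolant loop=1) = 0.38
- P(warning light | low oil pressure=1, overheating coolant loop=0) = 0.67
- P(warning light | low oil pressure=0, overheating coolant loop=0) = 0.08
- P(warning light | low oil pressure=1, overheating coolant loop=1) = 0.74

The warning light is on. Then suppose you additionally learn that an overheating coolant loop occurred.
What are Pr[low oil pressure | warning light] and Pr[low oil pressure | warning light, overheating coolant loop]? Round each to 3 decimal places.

Sum P(warning light|·) weighted by the priors over the 4 (low oil pressure, overheating coolant loop) configurations:
  P(warning light) = 0.08·0.675·0.944 + 0.38·0.675·0.056 + 0.67·0.325·0.944 + 0.74·0.325·0.056
        = 0.050976 + 0.014364 + 0.205556 + 0.013468 = 0.284364
Configurations with low oil pressure contribute 0.219024, so
  P(low oil pressure | warning light) = 0.219024 / 0.284364 ≈ 0.770

With the extra evidence:
P(warning light | overheating coolant loop) = 0.38*0.675 + 0.74*0.325 = 0.256500 + 0.240500 = 0.497000
The low oil pressure-present share is 0.74*0.325 = 0.240500.
P(low oil pressure | warning light, overheating coolant loop) = 0.240500 / 0.497000 ≈ 0.484
— overheating coolant loop explains away the evidence for low oil pressure.

Pr[low oil pressure | warning light] ≈ 0.770; Pr[low oil pressure | warning light, overheating coolant loop] ≈ 0.484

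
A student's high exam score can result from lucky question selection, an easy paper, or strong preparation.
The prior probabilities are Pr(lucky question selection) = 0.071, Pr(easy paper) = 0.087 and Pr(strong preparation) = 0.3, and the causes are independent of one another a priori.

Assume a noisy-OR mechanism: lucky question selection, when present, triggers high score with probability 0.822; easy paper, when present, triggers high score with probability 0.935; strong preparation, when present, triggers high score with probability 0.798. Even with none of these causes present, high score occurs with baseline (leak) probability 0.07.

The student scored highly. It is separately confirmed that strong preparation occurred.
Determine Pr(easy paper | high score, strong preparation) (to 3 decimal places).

Under noisy-OR, P(high score | causes) = 1 − (1−0.07)·∏(1−qᵢ) over the active causes.
Sum P(high score|·) weighted by the priors over the 4 (lucky question selection, easy paper) configurations:
  P(high score | strong preparation) = 0.81214×0.929×0.913 + 0.987789×0.929×0.087 + 0.966561×0.071×0.913 + 0.997826×0.071×0.087
        = 0.688838 + 0.079836 + 0.062655 + 0.006164 = 0.837493
Configurations with easy paper contribute 0.086000, so
  P(easy paper | high score, strong preparation) = 0.086000 / 0.837493 ≈ 0.103

Pr(easy paper | high score, strong preparation) ≈ 0.103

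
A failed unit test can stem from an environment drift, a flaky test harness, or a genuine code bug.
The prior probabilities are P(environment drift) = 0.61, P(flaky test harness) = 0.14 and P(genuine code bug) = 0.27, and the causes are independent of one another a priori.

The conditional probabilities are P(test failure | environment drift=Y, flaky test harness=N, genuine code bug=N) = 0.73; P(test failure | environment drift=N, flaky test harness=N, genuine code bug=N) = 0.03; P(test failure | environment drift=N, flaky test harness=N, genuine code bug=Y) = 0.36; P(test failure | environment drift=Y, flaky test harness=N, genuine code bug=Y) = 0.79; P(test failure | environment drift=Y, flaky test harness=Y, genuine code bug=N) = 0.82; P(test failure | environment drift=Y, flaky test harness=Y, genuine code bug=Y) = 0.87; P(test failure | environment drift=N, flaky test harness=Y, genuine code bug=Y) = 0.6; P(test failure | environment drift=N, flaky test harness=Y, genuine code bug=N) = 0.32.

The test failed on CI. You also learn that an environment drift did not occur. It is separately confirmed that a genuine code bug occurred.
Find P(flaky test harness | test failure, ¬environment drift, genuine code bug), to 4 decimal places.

Sum P(test failure|·) weighted by the priors over both values of flaky test harness:
  P(test failure | ¬environment drift, genuine code bug) = 0.36·0.86 + 0.6·0.14
        = 0.309600 + 0.084000 = 0.393600
Configurations with flaky test harness contribute 0.084000, so
  P(flaky test harness | test failure, ¬environment drift, genuine code bug) = 0.084000 / 0.393600 ≈ 0.2134

P(flaky test harness | test failure, ¬environment drift, genuine code bug) ≈ 0.2134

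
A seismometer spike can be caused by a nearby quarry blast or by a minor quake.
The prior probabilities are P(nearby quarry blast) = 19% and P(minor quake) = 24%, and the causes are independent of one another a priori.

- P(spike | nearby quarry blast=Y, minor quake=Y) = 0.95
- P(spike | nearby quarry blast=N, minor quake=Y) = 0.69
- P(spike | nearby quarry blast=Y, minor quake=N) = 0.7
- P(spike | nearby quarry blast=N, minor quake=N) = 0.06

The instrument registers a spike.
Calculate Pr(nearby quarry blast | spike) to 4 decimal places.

P(spike) = 0.06*0.81*0.76 + 0.69*0.81*0.24 + 0.7*0.19*0.76 + 0.95*0.19*0.24 = 0.036936 + 0.134136 + 0.101080 + 0.043320 = 0.315472
Restricting to configurations with nearby quarry blast present: 0.101080 + 0.043320 = 0.144400.
Hence the posterior is 0.144400/0.315472 ≈ 0.4577.

Pr(nearby quarry blast | spike) ≈ 0.4577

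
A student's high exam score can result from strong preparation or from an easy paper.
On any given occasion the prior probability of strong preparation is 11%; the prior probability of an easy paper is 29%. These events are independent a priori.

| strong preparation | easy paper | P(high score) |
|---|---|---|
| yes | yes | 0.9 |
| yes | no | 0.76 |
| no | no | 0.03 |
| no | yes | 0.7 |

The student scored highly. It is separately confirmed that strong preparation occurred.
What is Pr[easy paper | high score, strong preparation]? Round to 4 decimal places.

Pr[easy paper | high score, strong preparation] ≈ 0.3260

Enumerate both values of easy paper and weight by the priors:
  P(high score | strong preparation) = 0.76*0.71 + 0.9*0.29
        = 0.539600 + 0.261000 = 0.800600
The terms with easy paper present sum to 0.261000, so
  P(easy paper | high score, strong preparation) = 0.261000 / 0.800600 ≈ 0.3260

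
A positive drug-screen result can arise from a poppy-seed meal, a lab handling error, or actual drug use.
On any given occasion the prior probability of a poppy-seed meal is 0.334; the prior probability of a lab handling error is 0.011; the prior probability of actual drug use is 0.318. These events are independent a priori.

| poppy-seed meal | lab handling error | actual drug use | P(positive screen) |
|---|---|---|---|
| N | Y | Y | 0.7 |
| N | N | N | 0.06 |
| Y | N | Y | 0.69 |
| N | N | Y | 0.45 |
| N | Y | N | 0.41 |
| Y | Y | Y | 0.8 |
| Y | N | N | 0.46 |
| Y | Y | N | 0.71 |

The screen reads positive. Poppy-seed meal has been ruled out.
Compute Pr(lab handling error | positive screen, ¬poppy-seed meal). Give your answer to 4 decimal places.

Pr(lab handling error | positive screen, ¬poppy-seed meal) ≈ 0.0295

P(positive screen | ¬poppy-seed meal) = 0.06×0.989×0.682 + 0.45×0.989×0.318 + 0.41×0.011×0.682 + 0.7×0.011×0.318 = 0.040470 + 0.141526 + 0.003076 + 0.002449 = 0.187521
The lab handling error-present share is 0.003076 + 0.002449 = 0.005525.
P(lab handling error | positive screen, ¬poppy-seed meal) = 0.005525 / 0.187521 ≈ 0.0295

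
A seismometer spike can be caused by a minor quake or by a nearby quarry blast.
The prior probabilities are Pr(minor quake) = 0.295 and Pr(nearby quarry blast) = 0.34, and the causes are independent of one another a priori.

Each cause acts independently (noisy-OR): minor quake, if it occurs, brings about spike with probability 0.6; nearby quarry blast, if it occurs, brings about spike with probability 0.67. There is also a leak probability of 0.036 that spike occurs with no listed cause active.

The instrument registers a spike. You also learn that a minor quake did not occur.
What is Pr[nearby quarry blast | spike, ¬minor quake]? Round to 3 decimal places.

Pr[nearby quarry blast | spike, ¬minor quake] ≈ 0.907

Under noisy-OR, P(spike | causes) = 1 − (1−0.036)·∏(1−qᵢ) over the active causes.
Numerator (weight on configurations with nearby quarry blast): 0.68188*0.34 = 0.231839
The normalizing constant is 0.036*0.66 + 0.68188*0.34 = 0.255599
P(nearby quarry blast | spike, ¬minor quake) = 0.231839/0.255599 ≈ 0.907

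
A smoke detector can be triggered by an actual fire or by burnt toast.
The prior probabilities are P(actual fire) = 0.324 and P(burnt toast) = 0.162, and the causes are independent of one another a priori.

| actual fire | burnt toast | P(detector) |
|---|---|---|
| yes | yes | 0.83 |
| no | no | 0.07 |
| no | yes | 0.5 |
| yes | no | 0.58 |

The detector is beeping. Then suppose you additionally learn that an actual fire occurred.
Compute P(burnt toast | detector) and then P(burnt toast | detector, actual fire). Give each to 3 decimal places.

P(detector) = 0.07·0.676·0.838 + 0.5·0.676·0.162 + 0.58·0.324·0.838 + 0.83·0.324·0.162 = 0.039654 + 0.054756 + 0.157477 + 0.043565 = 0.295452
Of this, 0.098321 comes from 0.054756 + 0.043565 (the burnt toast=true cases).
P(burnt toast | detector) = 0.098321 / 0.295452 ≈ 0.333

With the extra evidence:
Numerator (weight on configurations with burnt toast): 0.83*0.162 = 0.134460
The normalizing constant is 0.58*0.838 + 0.83*0.162 = 0.620500
P(burnt toast | detector, actual fire) = 0.134460/0.620500 ≈ 0.217
This is intercausal reasoning (explaining away): once actual fire accounts for the detector, burnt toast becomes less likely.

P(burnt toast | detector) ≈ 0.333; P(burnt toast | detector, actual fire) ≈ 0.217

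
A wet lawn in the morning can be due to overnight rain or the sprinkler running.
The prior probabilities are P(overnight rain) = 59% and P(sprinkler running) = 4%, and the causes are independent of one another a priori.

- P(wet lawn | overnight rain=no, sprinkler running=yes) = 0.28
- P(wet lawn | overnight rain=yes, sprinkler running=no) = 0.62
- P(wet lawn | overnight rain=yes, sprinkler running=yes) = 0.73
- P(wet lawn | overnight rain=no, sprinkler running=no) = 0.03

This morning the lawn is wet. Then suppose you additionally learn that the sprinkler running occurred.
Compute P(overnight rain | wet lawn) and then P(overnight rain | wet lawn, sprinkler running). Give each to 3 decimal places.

Sum P(wet lawn|·) weighted by the priors over the 4 (overnight rain, sprinkler running) configurations:
  P(wet lawn) = 0.03·0.41·0.96 + 0.28·0.41·0.04 + 0.62·0.59·0.96 + 0.73·0.59·0.04
        = 0.011808 + 0.004592 + 0.351168 + 0.017228 = 0.384796
Configurations with overnight rain contribute 0.368396, so
  P(overnight rain | wet lawn) = 0.368396 / 0.384796 ≈ 0.957

With the extra evidence:
For the numerator, keep only overnight rain=true terms: 0.73·0.59 = 0.430700
Denominator P(wet lawn | sprinkler running): 0.28·0.41 + 0.73·0.59 = 0.545500
P(overnight rain | wet lawn, sprinkler running) = 0.430700/0.545500 ≈ 0.790

P(overnight rain | wet lawn) ≈ 0.957; P(overnight rain | wet lawn, sprinkler running) ≈ 0.790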